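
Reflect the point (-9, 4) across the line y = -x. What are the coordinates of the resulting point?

Reflection across line y = -x: (-9, 4) → (-4, 9)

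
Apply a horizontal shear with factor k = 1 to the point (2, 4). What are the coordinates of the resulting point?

Shear matrix for horizontal shear with factor k = 1:
[[1, 1], [0, 1]]
Result: (2, 4) → (6, 4)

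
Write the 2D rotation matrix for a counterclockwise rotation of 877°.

Rotation matrix formula: [[cos θ, -sin θ], [sin θ, cos θ]]
For θ = 877°:
cos(877°) = -0.9205
sin(877°) = 0.3907
Result: [[-0.9205, -0.3907], [0.3907, -0.9205]]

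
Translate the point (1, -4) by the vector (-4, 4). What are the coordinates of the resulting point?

Translation by (-4, 4) (homogeneous matrix [[1, 0, -4], [0, 1, 4], [0, 0, 1]]):
x' = 1 + -4 = -3
y' = -4 + 4 = 0
Result: (-3, 0)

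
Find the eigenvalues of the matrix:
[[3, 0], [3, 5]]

Characteristic equation: det(A - λI) = 0
λ² - (trace)λ + (det) = 0
trace = 3 + 5 = 8, det = (3)(5) - (0)(3) = 15
λ² - (8)λ + (15) = 0
λ = (8 ± √((8)² - 4·(15))) / 2 = (8 ± √4) / 2
Solving: λ = 3, 5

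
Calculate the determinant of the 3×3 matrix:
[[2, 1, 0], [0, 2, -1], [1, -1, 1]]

Expansion along first row:
det = 2·det([[2,-1],[-1,1]]) - 1·det([[0,-1],[1,1]]) + 0·det([[0,2],[1,-1]])
    = 2·(2·1 - -1·-1) - 1·(0·1 - -1·1) + 0·(0·-1 - 2·1)
    = 2·1 - 1·1 + 0·-2
    = 2 + -1 + 0 = 1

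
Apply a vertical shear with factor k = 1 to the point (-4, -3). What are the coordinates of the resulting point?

Shear matrix for vertical shear with factor k = 1:
[[1, 0], [1, 1]]
Result: (-4, -3) → (-4, -7)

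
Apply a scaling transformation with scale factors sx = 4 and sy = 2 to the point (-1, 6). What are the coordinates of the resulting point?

Scaling matrix:
[[4, 0], [0, 2]]
Result: (-1 × 4, 6 × 2) = (-4, 12)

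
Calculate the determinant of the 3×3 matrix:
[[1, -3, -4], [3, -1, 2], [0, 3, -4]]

Expansion along first row:
det = 1·det([[-1,2],[3,-4]]) - -3·det([[3,2],[0,-4]]) + -4·det([[3,-1],[0,3]])
    = 1·(-1·-4 - 2·3) - -3·(3·-4 - 2·0) + -4·(3·3 - -1·0)
    = 1·-2 - -3·-12 + -4·9
    = -2 + -36 + -36 = -74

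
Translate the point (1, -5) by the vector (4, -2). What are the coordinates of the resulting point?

Translation by (4, -2) (homogeneous matrix [[1, 0, 4], [0, 1, -2], [0, 0, 1]]):
x' = 1 + 4 = 5
y' = -5 + -2 = -7
Result: (5, -7)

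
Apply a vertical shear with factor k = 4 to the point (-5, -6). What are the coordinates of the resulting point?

Shear matrix for vertical shear with factor k = 4:
[[1, 0], [4, 1]]
Result: (-5, -6) → (-5, -26)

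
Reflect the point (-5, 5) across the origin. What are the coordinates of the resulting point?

Reflection across origin: (-5, 5) → (5, -5)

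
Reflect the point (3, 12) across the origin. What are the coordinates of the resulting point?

Reflection across origin: (3, 12) → (-3, -12)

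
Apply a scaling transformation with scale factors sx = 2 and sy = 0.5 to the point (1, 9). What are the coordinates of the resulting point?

Scaling matrix:
[[2, 0], [0, 0.50]]
Result: (1 × 2, 9 × 0.5) = (2, 4.5)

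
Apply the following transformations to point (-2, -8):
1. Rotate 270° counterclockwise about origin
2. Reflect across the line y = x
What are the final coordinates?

Step 1: Rotate 270° → (-8, 2)
Step 2: Reflect across line y = x → (2, -8)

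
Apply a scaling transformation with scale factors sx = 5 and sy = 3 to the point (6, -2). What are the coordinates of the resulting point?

Scaling matrix:
[[5, 0], [0, 3]]
Result: (6 × 5, -2 × 3) = (30, -6)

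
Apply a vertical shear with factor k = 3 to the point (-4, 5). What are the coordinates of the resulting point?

Shear matrix for vertical shear with factor k = 3:
[[1, 0], [3, 1]]
Result: (-4, 5) → (-4, -7)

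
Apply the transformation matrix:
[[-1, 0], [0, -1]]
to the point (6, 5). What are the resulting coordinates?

Matrix multiplication:
[[-1, 0], [0, -1]] × [6, 5]ᵀ
= [(-1)(6) + (0)(5), (0)(6) + (-1)(5)]ᵀ
= [-6, -5]ᵀ
Result: (-6, -5)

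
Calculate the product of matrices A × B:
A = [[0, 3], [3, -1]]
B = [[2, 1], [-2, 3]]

Matrix multiplication:
C[0][0] = 0×2 + 3×-2 = -6
C[0][1] = 0×1 + 3×3 = 9
C[1][0] = 3×2 + -1×-2 = 8
C[1][1] = 3×1 + -1×3 = 0
Result: [[-6, 9], [8, 0]]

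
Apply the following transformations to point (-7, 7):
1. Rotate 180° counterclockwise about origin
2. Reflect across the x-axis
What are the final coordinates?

Step 1: Rotate 180° → (7, -7)
Step 2: Reflect across x-axis → (7, 7)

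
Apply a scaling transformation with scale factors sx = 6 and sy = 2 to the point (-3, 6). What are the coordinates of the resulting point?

Scaling matrix:
[[6, 0], [0, 2]]
Result: (-3 × 6, 6 × 2) = (-18, 12)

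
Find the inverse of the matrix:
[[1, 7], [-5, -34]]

For [[a,b],[c,d]], inverse = (1/det)·[[d,-b],[-c,a]]
det = (1)(-34) - (7)(-5) = -34 - -35 = 1
Inverse = [[-34, -7], [5, 1]]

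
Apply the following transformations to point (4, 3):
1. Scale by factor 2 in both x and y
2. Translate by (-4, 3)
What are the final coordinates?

Step 1: Scale (4, 3) by 2 → (8, 6)
Step 2: Translate by (-4, 3) → (4, 9)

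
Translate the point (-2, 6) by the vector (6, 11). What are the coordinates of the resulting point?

Translation by (6, 11) (homogeneous matrix [[1, 0, 6], [0, 1, 11], [0, 0, 1]]):
x' = -2 + 6 = 4
y' = 6 + 11 = 17
Result: (4, 17)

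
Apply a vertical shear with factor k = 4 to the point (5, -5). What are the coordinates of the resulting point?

Shear matrix for vertical shear with factor k = 4:
[[1, 0], [4, 1]]
Result: (5, -5) → (5, 15)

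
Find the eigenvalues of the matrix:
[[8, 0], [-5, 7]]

Characteristic equation: det(A - λI) = 0
λ² - (trace)λ + (det) = 0
trace = 8 + 7 = 15, det = (8)(7) - (0)(-5) = 56
λ² - (15)λ + (56) = 0
λ = (15 ± √((15)² - 4·(56))) / 2 = (15 ± √1) / 2
Solving: λ = 7, 8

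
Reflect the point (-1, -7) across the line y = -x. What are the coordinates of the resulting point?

Reflection across line y = -x: (-1, -7) → (7, 1)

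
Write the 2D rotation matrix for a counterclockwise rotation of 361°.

Rotation matrix formula: [[cos θ, -sin θ], [sin θ, cos θ]]
For θ = 361°:
cos(361°) = 0.9998
sin(361°) = 0.0175
Result: [[0.9998, -0.0175], [0.0175, 0.9998]]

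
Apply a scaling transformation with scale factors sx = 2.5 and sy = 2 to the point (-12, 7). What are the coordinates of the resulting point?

Scaling matrix:
[[2.50, 0], [0, 2]]
Result: (-12 × 2.5, 7 × 2) = (-30, 14)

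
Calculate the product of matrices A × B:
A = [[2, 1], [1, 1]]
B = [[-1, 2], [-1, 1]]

Matrix multiplication:
C[0][0] = 2×-1 + 1×-1 = -3
C[0][1] = 2×2 + 1×1 = 5
C[1][0] = 1×-1 + 1×-1 = -2
C[1][1] = 1×2 + 1×1 = 3
Result: [[-3, 5], [-2, 3]]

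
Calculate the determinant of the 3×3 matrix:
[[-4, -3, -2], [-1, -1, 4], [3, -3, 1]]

Expansion along first row:
det = -4·det([[-1,4],[-3,1]]) - -3·det([[-1,4],[3,1]]) + -2·det([[-1,-1],[3,-3]])
    = -4·(-1·1 - 4·-3) - -3·(-1·1 - 4·3) + -2·(-1·-3 - -1·3)
    = -4·11 - -3·-13 + -2·6
    = -44 + -39 + -12 = -95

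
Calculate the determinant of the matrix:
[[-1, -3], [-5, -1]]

For a 2×2 matrix [[a, b], [c, d]], det = ad - bc
det = (-1)(-1) - (-3)(-5) = 1 - 15 = -14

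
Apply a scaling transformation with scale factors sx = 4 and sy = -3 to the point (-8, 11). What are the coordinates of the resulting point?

Scaling matrix:
[[4, 0], [0, -3]]
Result: (-8 × 4, 11 × -3) = (-32, -33)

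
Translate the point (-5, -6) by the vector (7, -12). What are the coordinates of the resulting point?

Translation by (7, -12) (homogeneous matrix [[1, 0, 7], [0, 1, -12], [0, 0, 1]]):
x' = -5 + 7 = 2
y' = -6 + -12 = -18
Result: (2, -18)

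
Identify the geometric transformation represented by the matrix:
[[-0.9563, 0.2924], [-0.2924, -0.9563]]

This matrix represents: rotation by 197° counterclockwise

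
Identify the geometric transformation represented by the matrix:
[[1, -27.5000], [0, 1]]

This matrix represents: horizontal shear with factor -27.5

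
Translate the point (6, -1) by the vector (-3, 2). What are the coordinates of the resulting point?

Translation by (-3, 2) (homogeneous matrix [[1, 0, -3], [0, 1, 2], [0, 0, 1]]):
x' = 6 + -3 = 3
y' = -1 + 2 = 1
Result: (3, 1)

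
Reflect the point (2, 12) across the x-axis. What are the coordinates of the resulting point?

Reflection across x-axis: (2, 12) → (2, -12)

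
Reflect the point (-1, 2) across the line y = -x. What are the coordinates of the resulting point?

Reflection across line y = -x: (-1, 2) → (-2, 1)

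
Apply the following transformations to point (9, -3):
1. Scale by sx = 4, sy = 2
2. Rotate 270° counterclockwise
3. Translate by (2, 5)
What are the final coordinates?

Step 1: Scale → (36, -6)
Step 2: Rotate 270° → (-6, -36)
Step 3: Translate → (-4, -31)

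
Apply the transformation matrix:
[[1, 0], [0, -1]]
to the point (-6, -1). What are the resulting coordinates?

Matrix multiplication:
[[1, 0], [0, -1]] × [-6, -1]ᵀ
= [(1)(-6) + (0)(-1), (0)(-6) + (-1)(-1)]ᵀ
= [-6, 1]ᵀ
Result: (-6, 1)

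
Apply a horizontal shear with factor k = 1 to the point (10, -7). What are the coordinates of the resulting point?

Shear matrix for horizontal shear with factor k = 1:
[[1, 1], [0, 1]]
Result: (10, -7) → (3, -7)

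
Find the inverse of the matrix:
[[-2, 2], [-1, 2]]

For [[a,b],[c,d]], inverse = (1/det)·[[d,-b],[-c,a]]
det = (-2)(2) - (2)(-1) = -4 - -2 = -2
Inverse = (1/-2)·[[2, -2], [1, -2]]
= [[-1, 1], [-1/2, 1]]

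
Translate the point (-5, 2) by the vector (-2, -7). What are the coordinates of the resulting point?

Translation by (-2, -7) (homogeneous matrix [[1, 0, -2], [0, 1, -7], [0, 0, 1]]):
x' = -5 + -2 = -7
y' = 2 + -7 = -5
Result: (-7, -5)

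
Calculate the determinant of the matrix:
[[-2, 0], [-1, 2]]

For a 2×2 matrix [[a, b], [c, d]], det = ad - bc
det = (-2)(2) - (0)(-1) = -4 - 0 = -4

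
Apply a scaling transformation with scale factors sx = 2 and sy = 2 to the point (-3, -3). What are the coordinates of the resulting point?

Scaling matrix:
[[2, 0], [0, 2]]
Result: (-3 × 2, -3 × 2) = (-6, -6)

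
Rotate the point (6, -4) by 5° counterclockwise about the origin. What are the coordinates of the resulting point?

Rotation matrix for 5°: [[cos 5°, -sin 5°], [sin 5°, cos 5°]] ≈ [[0.996195, -0.087156], [0.087156, 0.996195]]
[[0.996195, -0.087156], [0.087156, 0.996195]] × [6, -4]ᵀ ≈ [6.3258, -3.4618]ᵀ
Result: (6.3258, -3.4618)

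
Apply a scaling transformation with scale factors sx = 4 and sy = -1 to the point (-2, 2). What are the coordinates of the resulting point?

Scaling matrix:
[[4, 0], [0, -1]]
Result: (-2 × 4, 2 × -1) = (-8, -2)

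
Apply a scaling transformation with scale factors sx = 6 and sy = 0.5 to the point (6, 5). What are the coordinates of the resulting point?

Scaling matrix:
[[6, 0], [0, 0.50]]
Result: (6 × 6, 5 × 0.5) = (36, 2.5)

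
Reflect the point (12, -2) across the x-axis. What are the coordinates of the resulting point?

Reflection across x-axis: (12, -2) → (12, 2)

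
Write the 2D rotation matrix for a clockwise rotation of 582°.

Rotation matrix formula: [[cos θ, -sin θ], [sin θ, cos θ]]
A clockwise rotation by 582° is equivalent to a counterclockwise rotation by -582°.
For θ = -582°:
cos(-582°) = -0.7431
sin(-582°) = 0.6691
Result: [[-0.7431, -0.6691], [0.6691, -0.7431]]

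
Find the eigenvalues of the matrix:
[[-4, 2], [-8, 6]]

Characteristic equation: det(A - λI) = 0
λ² - (trace)λ + (det) = 0
trace = -4 + 6 = 2, det = (-4)(6) - (2)(-8) = -8
λ² - (2)λ + (-8) = 0
λ = (2 ± √((2)² - 4·(-8))) / 2 = (2 ± √36) / 2
Solving: λ = -2, 4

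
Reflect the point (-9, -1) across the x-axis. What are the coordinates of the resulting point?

Reflection across x-axis: (-9, -1) → (-9, 1)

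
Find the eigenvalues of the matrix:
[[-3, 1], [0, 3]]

Characteristic equation: det(A - λI) = 0
λ² - (trace)λ + (det) = 0
trace = -3 + 3 = 0, det = (-3)(3) - (1)(0) = -9
λ² - (0)λ + (-9) = 0
λ = (0 ± √((0)² - 4·(-9))) / 2 = (0 ± √36) / 2
Solving: λ = -3, 3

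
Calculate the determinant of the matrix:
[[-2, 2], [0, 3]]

For a 2×2 matrix [[a, b], [c, d]], det = ad - bc
det = (-2)(3) - (2)(0) = -6 - 0 = -6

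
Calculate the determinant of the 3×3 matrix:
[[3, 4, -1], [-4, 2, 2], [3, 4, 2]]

Expansion along first row:
det = 3·det([[2,2],[4,2]]) - 4·det([[-4,2],[3,2]]) + -1·det([[-4,2],[3,4]])
    = 3·(2·2 - 2·4) - 4·(-4·2 - 2·3) + -1·(-4·4 - 2·3)
    = 3·-4 - 4·-14 + -1·-22
    = -12 + 56 + 22 = 66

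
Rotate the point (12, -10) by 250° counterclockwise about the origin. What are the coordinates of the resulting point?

Rotation matrix for 250°: [[cos 250°, -sin 250°], [sin 250°, cos 250°]] ≈ [[-0.342020, 0.939693], [-0.939693, -0.342020]]
[[-0.342020, 0.939693], [-0.939693, -0.342020]] × [12, -10]ᵀ ≈ [-13.5012, -7.8561]ᵀ
Result: (-13.5012, -7.8561)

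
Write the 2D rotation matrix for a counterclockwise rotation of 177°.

Rotation matrix formula: [[cos θ, -sin θ], [sin θ, cos θ]]
For θ = 177°:
cos(177°) = -0.9986
sin(177°) = 0.0523
Result: [[-0.9986, -0.0523], [0.0523, -0.9986]]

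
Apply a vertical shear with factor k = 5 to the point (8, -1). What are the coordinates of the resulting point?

Shear matrix for vertical shear with factor k = 5:
[[1, 0], [5, 1]]
Result: (8, -1) → (8, 39)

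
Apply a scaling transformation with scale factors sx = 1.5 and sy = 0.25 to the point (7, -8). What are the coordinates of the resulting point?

Scaling matrix:
[[1.50, 0], [0, 0.25]]
Result: (7 × 1.5, -8 × 0.25) = (10.5, -2)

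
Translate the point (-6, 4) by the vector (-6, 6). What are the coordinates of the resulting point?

Translation by (-6, 6) (homogeneous matrix [[1, 0, -6], [0, 1, 6], [0, 0, 1]]):
x' = -6 + -6 = -12
y' = 4 + 6 = 10
Result: (-12, 10)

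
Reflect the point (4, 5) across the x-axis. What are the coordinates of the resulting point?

Reflection across x-axis: (4, 5) → (4, -5)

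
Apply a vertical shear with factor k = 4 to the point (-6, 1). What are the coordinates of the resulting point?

Shear matrix for vertical shear with factor k = 4:
[[1, 0], [4, 1]]
Result: (-6, 1) → (-6, -23)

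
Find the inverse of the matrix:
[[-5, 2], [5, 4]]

For [[a,b],[c,d]], inverse = (1/det)·[[d,-b],[-c,a]]
det = (-5)(4) - (2)(5) = -20 - 10 = -30
Inverse = (1/-30)·[[4, -2], [-5, -5]]
= [[-2/15, 1/15], [1/6, 1/6]]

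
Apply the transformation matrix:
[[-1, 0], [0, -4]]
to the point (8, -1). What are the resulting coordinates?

Matrix multiplication:
[[-1, 0], [0, -4]] × [8, -1]ᵀ
= [(-1)(8) + (0)(-1), (0)(8) + (-4)(-1)]ᵀ
= [-8, 4]ᵀ
Result: (-8, 4)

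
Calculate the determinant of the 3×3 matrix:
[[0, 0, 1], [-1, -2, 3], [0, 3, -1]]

Expansion along first row:
det = 0·det([[-2,3],[3,-1]]) - 0·det([[-1,3],[0,-1]]) + 1·det([[-1,-2],[0,3]])
    = 0·(-2·-1 - 3·3) - 0·(-1·-1 - 3·0) + 1·(-1·3 - -2·0)
    = 0·-7 - 0·1 + 1·-3
    = 0 + 0 + -3 = -3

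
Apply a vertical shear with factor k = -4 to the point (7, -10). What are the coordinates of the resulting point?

Shear matrix for vertical shear with factor k = -4:
[[1, 0], [-4, 1]]
Result: (7, -10) → (7, -38)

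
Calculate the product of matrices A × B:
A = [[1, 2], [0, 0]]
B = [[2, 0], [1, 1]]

Matrix multiplication:
C[0][0] = 1×2 + 2×1 = 4
C[0][1] = 1×0 + 2×1 = 2
C[1][0] = 0×2 + 0×1 = 0
C[1][1] = 0×0 + 0×1 = 0
Result: [[4, 2], [0, 0]]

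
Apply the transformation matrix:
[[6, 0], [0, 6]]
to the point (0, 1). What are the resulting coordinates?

Matrix multiplication:
[[6, 0], [0, 6]] × [0, 1]ᵀ
= [(6)(0) + (0)(1), (0)(0) + (6)(1)]ᵀ
= [0, 6]ᵀ
Result: (0, 6)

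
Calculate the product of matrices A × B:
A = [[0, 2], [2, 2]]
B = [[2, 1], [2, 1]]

Matrix multiplication:
C[0][0] = 0×2 + 2×2 = 4
C[0][1] = 0×1 + 2×1 = 2
C[1][0] = 2×2 + 2×2 = 8
C[1][1] = 2×1 + 2×1 = 4
Result: [[4, 2], [8, 4]]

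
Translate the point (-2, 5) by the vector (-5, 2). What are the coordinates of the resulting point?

Translation by (-5, 2) (homogeneous matrix [[1, 0, -5], [0, 1, 2], [0, 0, 1]]):
x' = -2 + -5 = -7
y' = 5 + 2 = 7
Result: (-7, 7)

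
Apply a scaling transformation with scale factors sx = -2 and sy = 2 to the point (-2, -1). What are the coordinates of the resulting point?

Scaling matrix:
[[-2, 0], [0, 2]]
Result: (-2 × -2, -1 × 2) = (4, -2)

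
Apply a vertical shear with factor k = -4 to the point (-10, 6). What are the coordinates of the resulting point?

Shear matrix for vertical shear with factor k = -4:
[[1, 0], [-4, 1]]
Result: (-10, 6) → (-10, 46)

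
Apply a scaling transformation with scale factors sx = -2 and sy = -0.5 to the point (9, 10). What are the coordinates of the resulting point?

Scaling matrix:
[[-2, 0], [0, -0.50]]
Result: (9 × -2, 10 × -0.5) = (-18, -5)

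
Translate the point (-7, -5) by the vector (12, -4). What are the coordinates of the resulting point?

Translation by (12, -4) (homogeneous matrix [[1, 0, 12], [0, 1, -4], [0, 0, 1]]):
x' = -7 + 12 = 5
y' = -5 + -4 = -9
Result: (5, -9)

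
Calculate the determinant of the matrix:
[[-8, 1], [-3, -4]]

For a 2×2 matrix [[a, b], [c, d]], det = ad - bc
det = (-8)(-4) - (1)(-3) = 32 - -3 = 35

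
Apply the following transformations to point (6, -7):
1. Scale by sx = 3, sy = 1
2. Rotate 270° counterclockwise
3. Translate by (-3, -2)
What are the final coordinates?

Step 1: Scale → (18, -7)
Step 2: Rotate 270° → (-7, -18)
Step 3: Translate → (-10, -20)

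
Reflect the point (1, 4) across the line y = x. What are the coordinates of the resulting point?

Reflection across line y = x: (1, 4) → (4, 1)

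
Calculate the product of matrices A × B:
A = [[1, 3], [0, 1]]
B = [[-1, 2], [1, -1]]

Matrix multiplication:
C[0][0] = 1×-1 + 3×1 = 2
C[0][1] = 1×2 + 3×-1 = -1
C[1][0] = 0×-1 + 1×1 = 1
C[1][1] = 0×2 + 1×-1 = -1
Result: [[2, -1], [1, -1]]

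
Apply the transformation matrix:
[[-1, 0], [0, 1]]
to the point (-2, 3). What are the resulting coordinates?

Matrix multiplication:
[[-1, 0], [0, 1]] × [-2, 3]ᵀ
= [(-1)(-2) + (0)(3), (0)(-2) + (1)(3)]ᵀ
= [2, 3]ᵀ
Result: (2, 3)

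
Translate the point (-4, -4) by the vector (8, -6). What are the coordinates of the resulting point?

Translation by (8, -6) (homogeneous matrix [[1, 0, 8], [0, 1, -6], [0, 0, 1]]):
x' = -4 + 8 = 4
y' = -4 + -6 = -10
Result: (4, -10)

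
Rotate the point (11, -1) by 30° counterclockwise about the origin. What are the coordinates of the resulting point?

Rotation matrix for 30°: [[cos 30°, -sin 30°], [sin 30°, cos 30°]] ≈ [[0.866025, -0.500000], [0.500000, 0.866025]]
[[0.866025, -0.500000], [0.500000, 0.866025]] × [11, -1]ᵀ ≈ [10.0263, 4.6340]ᵀ
Result: (10.0263, 4.6340)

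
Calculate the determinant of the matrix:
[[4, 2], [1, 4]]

For a 2×2 matrix [[a, b], [c, d]], det = ad - bc
det = (4)(4) - (2)(1) = 16 - 2 = 14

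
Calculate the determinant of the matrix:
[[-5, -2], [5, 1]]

For a 2×2 matrix [[a, b], [c, d]], det = ad - bc
det = (-5)(1) - (-2)(5) = -5 - -10 = 5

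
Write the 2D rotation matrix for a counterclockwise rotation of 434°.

Rotation matrix formula: [[cos θ, -sin θ], [sin θ, cos θ]]
For θ = 434°:
cos(434°) = 0.2756
sin(434°) = 0.9613
Result: [[0.2756, -0.9613], [0.9613, 0.2756]]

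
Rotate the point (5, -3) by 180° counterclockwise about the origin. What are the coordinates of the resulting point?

Rotation matrix for 180°: [[cos 180°, -sin 180°], [sin 180°, cos 180°]] = [[-1, 0], [0, -1]]
[[-1, 0], [0, -1]] × [5, -3]ᵀ = [-5, 3]ᵀ
Result: (-5, 3)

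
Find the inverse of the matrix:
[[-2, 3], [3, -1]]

For [[a,b],[c,d]], inverse = (1/det)·[[d,-b],[-c,a]]
det = (-2)(-1) - (3)(3) = 2 - 9 = -7
Inverse = (1/-7)·[[-1, -3], [-3, -2]]
= [[1/7, 3/7], [3/7, 2/7]]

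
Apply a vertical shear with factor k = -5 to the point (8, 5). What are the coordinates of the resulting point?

Shear matrix for vertical shear with factor k = -5:
[[1, 0], [-5, 1]]
Result: (8, 5) → (8, -35)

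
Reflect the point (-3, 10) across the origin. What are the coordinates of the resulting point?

Reflection across origin: (-3, 10) → (3, -10)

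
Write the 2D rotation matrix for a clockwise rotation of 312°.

Rotation matrix formula: [[cos θ, -sin θ], [sin θ, cos θ]]
A clockwise rotation by 312° is equivalent to a counterclockwise rotation by -312°.
For θ = -312°:
cos(-312°) = 0.6691
sin(-312°) = 0.7431
Result: [[0.6691, -0.7431], [0.7431, 0.6691]]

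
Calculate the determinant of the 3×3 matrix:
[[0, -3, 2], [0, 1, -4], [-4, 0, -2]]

Expansion along first row:
det = 0·det([[1,-4],[0,-2]]) - -3·det([[0,-4],[-4,-2]]) + 2·det([[0,1],[-4,0]])
    = 0·(1·-2 - -4·0) - -3·(0·-2 - -4·-4) + 2·(0·0 - 1·-4)
    = 0·-2 - -3·-16 + 2·4
    = 0 + -48 + 8 = -40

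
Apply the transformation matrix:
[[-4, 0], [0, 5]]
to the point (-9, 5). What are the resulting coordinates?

Matrix multiplication:
[[-4, 0], [0, 5]] × [-9, 5]ᵀ
= [(-4)(-9) + (0)(5), (0)(-9) + (5)(5)]ᵀ
= [36, 25]ᵀ
Result: (36, 25)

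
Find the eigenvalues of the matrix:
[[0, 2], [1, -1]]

Characteristic equation: det(A - λI) = 0
λ² - (trace)λ + (det) = 0
trace = 0 + -1 = -1, det = (0)(-1) - (2)(1) = -2
λ² - (-1)λ + (-2) = 0
λ = (-1 ± √((-1)² - 4·(-2))) / 2 = (-1 ± √9) / 2
Solving: λ = -2, 1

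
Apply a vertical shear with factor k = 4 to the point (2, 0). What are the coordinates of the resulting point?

Shear matrix for vertical shear with factor k = 4:
[[1, 0], [4, 1]]
Result: (2, 0) → (2, 8)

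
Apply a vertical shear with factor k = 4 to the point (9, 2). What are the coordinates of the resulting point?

Shear matrix for vertical shear with factor k = 4:
[[1, 0], [4, 1]]
Result: (9, 2) → (9, 38)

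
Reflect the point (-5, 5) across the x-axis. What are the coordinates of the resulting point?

Reflection across x-axis: (-5, 5) → (-5, -5)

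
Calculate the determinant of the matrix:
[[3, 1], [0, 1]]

For a 2×2 matrix [[a, b], [c, d]], det = ad - bc
det = (3)(1) - (1)(0) = 3 - 0 = 3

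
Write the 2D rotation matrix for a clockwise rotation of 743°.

Rotation matrix formula: [[cos θ, -sin θ], [sin θ, cos θ]]
A clockwise rotation by 743° is equivalent to a counterclockwise rotation by -743°.
For θ = -743°:
cos(-743°) = 0.9205
sin(-743°) = -0.3907
Result: [[0.9205, 0.3907], [-0.3907, 0.9205]]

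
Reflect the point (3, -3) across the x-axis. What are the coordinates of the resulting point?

Reflection across x-axis: (3, -3) → (3, 3)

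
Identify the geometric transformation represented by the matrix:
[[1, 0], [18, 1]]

This matrix represents: vertical shear with factor 18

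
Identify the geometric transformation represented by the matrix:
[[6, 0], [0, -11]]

This matrix represents: non-uniform scaling by sx = 6, sy = -11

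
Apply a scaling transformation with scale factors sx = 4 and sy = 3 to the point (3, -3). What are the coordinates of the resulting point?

Scaling matrix:
[[4, 0], [0, 3]]
Result: (3 × 4, -3 × 3) = (12, -9)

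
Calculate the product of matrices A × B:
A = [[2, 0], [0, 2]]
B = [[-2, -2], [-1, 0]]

Matrix multiplication:
C[0][0] = 2×-2 + 0×-1 = -4
C[0][1] = 2×-2 + 0×0 = -4
C[1][0] = 0×-2 + 2×-1 = -2
C[1][1] = 0×-2 + 2×0 = 0
Result: [[-4, -4], [-2, 0]]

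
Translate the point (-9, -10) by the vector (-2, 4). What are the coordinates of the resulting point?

Translation by (-2, 4) (homogeneous matrix [[1, 0, -2], [0, 1, 4], [0, 0, 1]]):
x' = -9 + -2 = -11
y' = -10 + 4 = -6
Result: (-11, -6)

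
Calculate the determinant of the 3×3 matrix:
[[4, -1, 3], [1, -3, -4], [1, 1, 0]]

Expansion along first row:
det = 4·det([[-3,-4],[1,0]]) - -1·det([[1,-4],[1,0]]) + 3·det([[1,-3],[1,1]])
    = 4·(-3·0 - -4·1) - -1·(1·0 - -4·1) + 3·(1·1 - -3·1)
    = 4·4 - -1·4 + 3·4
    = 16 + 4 + 12 = 32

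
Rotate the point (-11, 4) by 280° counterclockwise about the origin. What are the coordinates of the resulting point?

Rotation matrix for 280°: [[cos 280°, -sin 280°], [sin 280°, cos 280°]] ≈ [[0.173648, 0.984808], [-0.984808, 0.173648]]
[[0.173648, 0.984808], [-0.984808, 0.173648]] × [-11, 4]ᵀ ≈ [2.0291, 11.5275]ᵀ
Result: (2.0291, 11.5275)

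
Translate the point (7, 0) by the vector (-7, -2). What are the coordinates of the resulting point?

Translation by (-7, -2) (homogeneous matrix [[1, 0, -7], [0, 1, -2], [0, 0, 1]]):
x' = 7 + -7 = 0
y' = 0 + -2 = -2
Result: (0, -2)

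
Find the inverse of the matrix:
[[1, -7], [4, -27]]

For [[a,b],[c,d]], inverse = (1/det)·[[d,-b],[-c,a]]
det = (1)(-27) - (-7)(4) = -27 - -28 = 1
Inverse = [[-27, 7], [-4, 1]]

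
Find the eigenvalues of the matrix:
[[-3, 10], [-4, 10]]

Characteristic equation: det(A - λI) = 0
λ² - (trace)λ + (det) = 0
trace = -3 + 10 = 7, det = (-3)(10) - (10)(-4) = 10
λ² - (7)λ + (10) = 0
λ = (7 ± √((7)² - 4·(10))) / 2 = (7 ± √9) / 2
Solving: λ = 2, 5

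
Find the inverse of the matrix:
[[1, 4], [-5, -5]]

For [[a,b],[c,d]], inverse = (1/det)·[[d,-b],[-c,a]]
det = (1)(-5) - (4)(-5) = -5 - -20 = 15
Inverse = (1/15)·[[-5, -4], [5, 1]]
= [[-1/3, -4/15], [1/3, 1/15]]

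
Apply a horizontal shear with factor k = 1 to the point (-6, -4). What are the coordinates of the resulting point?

Shear matrix for horizontal shear with factor k = 1:
[[1, 1], [0, 1]]
Result: (-6, -4) → (-10, -4)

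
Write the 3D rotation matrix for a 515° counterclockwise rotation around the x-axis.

Rotation matrix for counterclockwise 515° around x-axis:
cos(515°) = -0.9063, sin(515°) = 0.4226
Result: [[1, 0, 0], [0, -0.9063, -0.4226], [0, 0.4226, -0.9063]]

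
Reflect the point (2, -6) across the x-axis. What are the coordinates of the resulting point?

Reflection across x-axis: (2, -6) → (2, 6)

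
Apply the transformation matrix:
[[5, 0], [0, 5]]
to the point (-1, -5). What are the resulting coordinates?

Matrix multiplication:
[[5, 0], [0, 5]] × [-1, -5]ᵀ
= [(5)(-1) + (0)(-5), (0)(-1) + (5)(-5)]ᵀ
= [-5, -25]ᵀ
Result: (-5, -25)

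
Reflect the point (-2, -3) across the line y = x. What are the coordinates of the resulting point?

Reflection across line y = x: (-2, -3) → (-3, -2)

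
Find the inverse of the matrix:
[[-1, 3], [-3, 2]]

For [[a,b],[c,d]], inverse = (1/det)·[[d,-b],[-c,a]]
det = (-1)(2) - (3)(-3) = -2 - -9 = 7
Inverse = (1/7)·[[2, -3], [3, -1]]
= [[2/7, -3/7], [3/7, -1/7]]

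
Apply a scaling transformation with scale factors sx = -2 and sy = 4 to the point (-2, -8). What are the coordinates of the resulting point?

Scaling matrix:
[[-2, 0], [0, 4]]
Result: (-2 × -2, -8 × 4) = (4, -32)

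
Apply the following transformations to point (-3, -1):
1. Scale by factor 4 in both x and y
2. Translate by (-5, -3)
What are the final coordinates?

Step 1: Scale (-3, -1) by 4 → (-12, -4)
Step 2: Translate by (-5, -3) → (-17, -7)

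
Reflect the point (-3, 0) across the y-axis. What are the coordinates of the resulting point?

Reflection across y-axis: (-3, 0) → (3, 0)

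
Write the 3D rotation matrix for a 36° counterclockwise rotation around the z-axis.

Rotation matrix for counterclockwise 36° around z-axis:
cos(36°) = 0.8090, sin(36°) = 0.5878
Result: [[0.8090, -0.5878, 0], [0.5878, 0.8090, 0], [0, 0, 1]]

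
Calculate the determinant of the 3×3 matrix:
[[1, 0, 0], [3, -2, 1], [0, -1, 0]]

Expansion along first row:
det = 1·det([[-2,1],[-1,0]]) - 0·det([[3,1],[0,0]]) + 0·det([[3,-2],[0,-1]])
    = 1·(-2·0 - 1·-1) - 0·(3·0 - 1·0) + 0·(3·-1 - -2·0)
    = 1·1 - 0·0 + 0·-3
    = 1 + 0 + 0 = 1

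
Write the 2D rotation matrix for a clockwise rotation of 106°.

Rotation matrix formula: [[cos θ, -sin θ], [sin θ, cos θ]]
A clockwise rotation by 106° is equivalent to a counterclockwise rotation by -106°.
For θ = -106°:
cos(-106°) = -0.2756
sin(-106°) = -0.9613
Result: [[-0.2756, 0.9613], [-0.9613, -0.2756]]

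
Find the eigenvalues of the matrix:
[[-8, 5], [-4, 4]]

Characteristic equation: det(A - λI) = 0
λ² - (trace)λ + (det) = 0
trace = -8 + 4 = -4, det = (-8)(4) - (5)(-4) = -12
λ² - (-4)λ + (-12) = 0
λ = (-4 ± √((-4)² - 4·(-12))) / 2 = (-4 ± √64) / 2
Solving: λ = -6, 2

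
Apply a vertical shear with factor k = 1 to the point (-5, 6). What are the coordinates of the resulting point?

Shear matrix for vertical shear with factor k = 1:
[[1, 0], [1, 1]]
Result: (-5, 6) → (-5, 1)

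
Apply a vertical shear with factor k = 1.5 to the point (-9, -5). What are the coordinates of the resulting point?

Shear matrix for vertical shear with factor k = 1.5:
[[1, 0], [1.50, 1]]
Result: (-9, -5) → (-9, -18.5)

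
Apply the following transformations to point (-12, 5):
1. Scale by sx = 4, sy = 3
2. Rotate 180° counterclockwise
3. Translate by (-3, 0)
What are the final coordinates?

Step 1: Scale → (-48, 15)
Step 2: Rotate 180° → (48, -15)
Step 3: Translate → (45, -15)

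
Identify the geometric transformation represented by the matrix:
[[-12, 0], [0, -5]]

This matrix represents: non-uniform scaling by sx = -12, sy = -5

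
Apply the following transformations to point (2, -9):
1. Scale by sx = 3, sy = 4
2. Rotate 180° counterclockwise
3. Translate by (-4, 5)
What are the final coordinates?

Step 1: Scale → (6, -36)
Step 2: Rotate 180° → (-6, 36)
Step 3: Translate → (-10, 41)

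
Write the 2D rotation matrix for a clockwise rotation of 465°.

Rotation matrix formula: [[cos θ, -sin θ], [sin θ, cos θ]]
A clockwise rotation by 465° is equivalent to a counterclockwise rotation by -465°.
For θ = -465°:
cos(-465°) = -0.2588
sin(-465°) = -0.9659
Result: [[-0.2588, 0.9659], [-0.9659, -0.2588]]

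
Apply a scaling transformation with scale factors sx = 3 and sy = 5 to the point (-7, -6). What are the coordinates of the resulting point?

Scaling matrix:
[[3, 0], [0, 5]]
Result: (-7 × 3, -6 × 5) = (-21, -30)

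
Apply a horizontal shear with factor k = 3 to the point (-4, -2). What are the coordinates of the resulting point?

Shear matrix for horizontal shear with factor k = 3:
[[1, 3], [0, 1]]
Result: (-4, -2) → (-10, -2)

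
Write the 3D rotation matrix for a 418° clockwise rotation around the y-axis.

Rotation matrix for clockwise 418° around y-axis:
A clockwise rotation by 418° is a counterclockwise rotation by -418°.
cos(-418°) = 0.5299, sin(-418°) = -0.8480
Result: [[0.5299, 0, -0.8480], [0, 1, 0], [0.8480, 0, 0.5299]]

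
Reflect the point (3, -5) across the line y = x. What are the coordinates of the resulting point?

Reflection across line y = x: (3, -5) → (-5, 3)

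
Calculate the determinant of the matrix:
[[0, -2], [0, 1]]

For a 2×2 matrix [[a, b], [c, d]], det = ad - bc
det = (0)(1) - (-2)(0) = 0 - 0 = 0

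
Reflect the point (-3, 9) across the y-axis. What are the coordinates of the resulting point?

Reflection across y-axis: (-3, 9) → (3, 9)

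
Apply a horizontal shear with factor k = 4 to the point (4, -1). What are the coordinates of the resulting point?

Shear matrix for horizontal shear with factor k = 4:
[[1, 4], [0, 1]]
Result: (4, -1) → (0, -1)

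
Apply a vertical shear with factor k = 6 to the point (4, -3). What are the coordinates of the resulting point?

Shear matrix for vertical shear with factor k = 6:
[[1, 0], [6, 1]]
Result: (4, -3) → (4, 21)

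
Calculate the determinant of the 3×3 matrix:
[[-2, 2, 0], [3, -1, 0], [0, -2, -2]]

Expansion along first row:
det = -2·det([[-1,0],[-2,-2]]) - 2·det([[3,0],[0,-2]]) + 0·det([[3,-1],[0,-2]])
    = -2·(-1·-2 - 0·-2) - 2·(3·-2 - 0·0) + 0·(3·-2 - -1·0)
    = -2·2 - 2·-6 + 0·-6
    = -4 + 12 + 0 = 8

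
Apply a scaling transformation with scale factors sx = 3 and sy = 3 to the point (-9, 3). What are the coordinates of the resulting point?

Scaling matrix:
[[3, 0], [0, 3]]
Result: (-9 × 3, 3 × 3) = (-27, 9)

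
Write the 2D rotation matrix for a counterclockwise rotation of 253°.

Rotation matrix formula: [[cos θ, -sin θ], [sin θ, cos θ]]
For θ = 253°:
cos(253°) = -0.2924
sin(253°) = -0.9563
Result: [[-0.2924, 0.9563], [-0.9563, -0.2924]]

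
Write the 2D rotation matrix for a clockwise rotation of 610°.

Rotation matrix formula: [[cos θ, -sin θ], [sin θ, cos θ]]
A clockwise rotation by 610° is equivalent to a counterclockwise rotation by -610°.
For θ = -610°:
cos(-610°) = -0.3420
sin(-610°) = 0.9397
Result: [[-0.3420, -0.9397], [0.9397, -0.3420]]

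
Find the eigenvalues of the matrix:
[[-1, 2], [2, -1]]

Characteristic equation: det(A - λI) = 0
λ² - (trace)λ + (det) = 0
trace = -1 + -1 = -2, det = (-1)(-1) - (2)(2) = -3
λ² - (-2)λ + (-3) = 0
λ = (-2 ± √((-2)² - 4·(-3))) / 2 = (-2 ± √16) / 2
Solving: λ = -3, 1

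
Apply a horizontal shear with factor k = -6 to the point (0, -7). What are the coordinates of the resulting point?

Shear matrix for horizontal shear with factor k = -6:
[[1, -6], [0, 1]]
Result: (0, -7) → (42, -7)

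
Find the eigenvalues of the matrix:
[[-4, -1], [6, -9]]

Characteristic equation: det(A - λI) = 0
λ² - (trace)λ + (det) = 0
trace = -4 + -9 = -13, det = (-4)(-9) - (-1)(6) = 42
λ² - (-13)λ + (42) = 0
λ = (-13 ± √((-13)² - 4·(42))) / 2 = (-13 ± √1) / 2
Solving: λ = -7, -6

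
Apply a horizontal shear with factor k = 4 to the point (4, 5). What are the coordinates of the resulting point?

Shear matrix for horizontal shear with factor k = 4:
[[1, 4], [0, 1]]
Result: (4, 5) → (24, 5)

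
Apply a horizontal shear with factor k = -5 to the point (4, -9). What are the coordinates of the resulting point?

Shear matrix for horizontal shear with factor k = -5:
[[1, -5], [0, 1]]
Result: (4, -9) → (49, -9)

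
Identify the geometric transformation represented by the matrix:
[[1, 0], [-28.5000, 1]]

This matrix represents: vertical shear with factor -28.5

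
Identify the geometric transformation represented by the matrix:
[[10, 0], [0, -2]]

This matrix represents: non-uniform scaling by sx = 10, sy = -2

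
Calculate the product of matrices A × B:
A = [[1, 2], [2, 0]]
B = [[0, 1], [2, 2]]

Matrix multiplication:
C[0][0] = 1×0 + 2×2 = 4
C[0][1] = 1×1 + 2×2 = 5
C[1][0] = 2×0 + 0×2 = 0
C[1][1] = 2×1 + 0×2 = 2
Result: [[4, 5], [0, 2]]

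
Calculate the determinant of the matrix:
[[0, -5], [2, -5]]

For a 2×2 matrix [[a, b], [c, d]], det = ad - bc
det = (0)(-5) - (-5)(2) = 0 - -10 = 10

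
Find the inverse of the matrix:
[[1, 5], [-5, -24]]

For [[a,b],[c,d]], inverse = (1/det)·[[d,-b],[-c,a]]
det = (1)(-24) - (5)(-5) = -24 - -25 = 1
Inverse = [[-24, -5], [5, 1]]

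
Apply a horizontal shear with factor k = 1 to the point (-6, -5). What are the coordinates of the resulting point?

Shear matrix for horizontal shear with factor k = 1:
[[1, 1], [0, 1]]
Result: (-6, -5) → (-11, -5)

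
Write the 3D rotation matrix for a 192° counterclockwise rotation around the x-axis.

Rotation matrix for counterclockwise 192° around x-axis:
cos(192°) = -0.9781, sin(192°) = -0.2079
Result: [[1, 0, 0], [0, -0.9781, 0.2079], [0, -0.2079, -0.9781]]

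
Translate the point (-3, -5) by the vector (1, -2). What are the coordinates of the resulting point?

Translation by (1, -2) (homogeneous matrix [[1, 0, 1], [0, 1, -2], [0, 0, 1]]):
x' = -3 + 1 = -2
y' = -5 + -2 = -7
Result: (-2, -7)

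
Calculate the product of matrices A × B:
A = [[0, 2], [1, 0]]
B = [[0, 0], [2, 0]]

Matrix multiplication:
C[0][0] = 0×0 + 2×2 = 4
C[0][1] = 0×0 + 2×0 = 0
C[1][0] = 1×0 + 0×2 = 0
C[1][1] = 1×0 + 0×0 = 0
Result: [[4, 0], [0, 0]]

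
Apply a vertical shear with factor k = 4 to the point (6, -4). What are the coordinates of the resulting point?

Shear matrix for vertical shear with factor k = 4:
[[1, 0], [4, 1]]
Result: (6, -4) → (6, 20)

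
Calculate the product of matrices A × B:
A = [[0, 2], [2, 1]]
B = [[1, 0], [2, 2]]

Matrix multiplication:
C[0][0] = 0×1 + 2×2 = 4
C[0][1] = 0×0 + 2×2 = 4
C[1][0] = 2×1 + 1×2 = 4
C[1][1] = 2×0 + 1×2 = 2
Result: [[4, 4], [4, 2]]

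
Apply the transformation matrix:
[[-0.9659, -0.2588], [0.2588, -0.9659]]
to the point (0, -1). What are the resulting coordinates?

Matrix multiplication:
[[-0.9659, -0.2588], [0.2588, -0.9659]] × [0, -1]ᵀ
= [(-0.9659)(0) + (-0.2588)(-1), (0.2588)(0) + (-0.9659)(-1)]ᵀ
= [0.2588, 0.9659]ᵀ
Result: (0.2588, 0.9659)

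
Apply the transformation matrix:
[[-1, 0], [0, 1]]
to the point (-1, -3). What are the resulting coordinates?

Matrix multiplication:
[[-1, 0], [0, 1]] × [-1, -3]ᵀ
= [(-1)(-1) + (0)(-3), (0)(-1) + (1)(-3)]ᵀ
= [1, -3]ᵀ
Result: (1, -3)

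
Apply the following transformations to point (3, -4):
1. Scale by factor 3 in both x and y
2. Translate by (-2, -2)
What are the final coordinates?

Step 1: Scale (3, -4) by 3 → (9, -12)
Step 2: Translate by (-2, -2) → (7, -14)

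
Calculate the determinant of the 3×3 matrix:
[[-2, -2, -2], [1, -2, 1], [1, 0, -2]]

Expansion along first row:
det = -2·det([[-2,1],[0,-2]]) - -2·det([[1,1],[1,-2]]) + -2·det([[1,-2],[1,0]])
    = -2·(-2·-2 - 1·0) - -2·(1·-2 - 1·1) + -2·(1·0 - -2·1)
    = -2·4 - -2·-3 + -2·2
    = -8 + -6 + -4 = -18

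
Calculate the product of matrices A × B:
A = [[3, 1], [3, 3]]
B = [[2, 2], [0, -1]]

Matrix multiplication:
C[0][0] = 3×2 + 1×0 = 6
C[0][1] = 3×2 + 1×-1 = 5
C[1][0] = 3×2 + 3×0 = 6
C[1][1] = 3×2 + 3×-1 = 3
Result: [[6, 5], [6, 3]]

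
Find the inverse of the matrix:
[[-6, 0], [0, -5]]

For [[a,b],[c,d]], inverse = (1/det)·[[d,-b],[-c,a]]
det = (-6)(-5) - (0)(0) = 30 - 0 = 30
Inverse = (1/30)·[[-5, 0], [0, -6]]
= [[-1/6, 0], [0, -1/5]]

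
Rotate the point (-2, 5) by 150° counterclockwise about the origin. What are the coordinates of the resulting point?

Rotation matrix for 150°: [[cos 150°, -sin 150°], [sin 150°, cos 150°]] ≈ [[-0.866025, -0.500000], [0.500000, -0.866025]]
[[-0.866025, -0.500000], [0.500000, -0.866025]] × [-2, 5]ᵀ ≈ [-0.7679, -5.3301]ᵀ
Result: (-0.7679, -5.3301)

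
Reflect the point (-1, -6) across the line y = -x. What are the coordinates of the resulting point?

Reflection across line y = -x: (-1, -6) → (6, 1)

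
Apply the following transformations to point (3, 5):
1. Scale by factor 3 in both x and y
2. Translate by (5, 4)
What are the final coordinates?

Step 1: Scale (3, 5) by 3 → (9, 15)
Step 2: Translate by (5, 4) → (14, 19)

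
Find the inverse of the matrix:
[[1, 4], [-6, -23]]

For [[a,b],[c,d]], inverse = (1/det)·[[d,-b],[-c,a]]
det = (1)(-23) - (4)(-6) = -23 - -24 = 1
Inverse = [[-23, -4], [6, 1]]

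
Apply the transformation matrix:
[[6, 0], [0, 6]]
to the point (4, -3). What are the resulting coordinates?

Matrix multiplication:
[[6, 0], [0, 6]] × [4, -3]ᵀ
= [(6)(4) + (0)(-3), (0)(4) + (6)(-3)]ᵀ
= [24, -18]ᵀ
Result: (24, -18)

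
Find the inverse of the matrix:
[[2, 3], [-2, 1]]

For [[a,b],[c,d]], inverse = (1/det)·[[d,-b],[-c,a]]
det = (2)(1) - (3)(-2) = 2 - -6 = 8
Inverse = (1/8)·[[1, -3], [2, 2]]
= [[1/8, -3/8], [1/4, 1/4]]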